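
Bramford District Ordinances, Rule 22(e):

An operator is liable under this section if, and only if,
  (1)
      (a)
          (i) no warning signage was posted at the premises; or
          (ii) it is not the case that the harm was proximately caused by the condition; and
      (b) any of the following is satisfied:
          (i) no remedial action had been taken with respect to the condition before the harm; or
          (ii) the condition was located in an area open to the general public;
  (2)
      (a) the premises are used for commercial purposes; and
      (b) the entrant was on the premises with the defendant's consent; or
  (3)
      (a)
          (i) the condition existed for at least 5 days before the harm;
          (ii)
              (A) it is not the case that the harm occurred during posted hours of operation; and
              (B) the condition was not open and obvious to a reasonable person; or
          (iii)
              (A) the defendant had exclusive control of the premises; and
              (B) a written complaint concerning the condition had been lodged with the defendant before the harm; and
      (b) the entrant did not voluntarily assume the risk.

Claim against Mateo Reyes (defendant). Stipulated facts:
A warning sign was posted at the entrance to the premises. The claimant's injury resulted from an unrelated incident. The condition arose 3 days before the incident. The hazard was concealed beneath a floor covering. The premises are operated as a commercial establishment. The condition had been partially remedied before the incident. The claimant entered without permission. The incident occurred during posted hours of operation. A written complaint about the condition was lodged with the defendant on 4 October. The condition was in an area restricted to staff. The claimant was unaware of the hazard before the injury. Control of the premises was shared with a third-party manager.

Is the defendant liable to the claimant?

(i) no signage posted — not satisfied.
(ii) not (proximate cause) — met.
So (a) is satisfied (F OR T).
(i) no remedial action — not met.
(ii) public area — not satisfied.
(b) = F OR F = false.
(1) = T AND F = false.
(a) commercial use — met.
(b) consent to enter — not satisfied.
So (2) is not satisfied (T AND F).
(i) condition ≥5 days old — fails.
(A) not (during posted hours) — not met.
(B) not open/obvious — satisfied.
So (ii) is not satisfied (F AND T).
(A) exclusive control — not met.
(B) complaint lodged — satisfied.
So (iii) is not satisfied (F AND T).
(a): F OR F OR F → false.
(b) no assumed risk — satisfied.
(3): F AND T → false.
Overall: F OR F OR F → false.

No — not liable.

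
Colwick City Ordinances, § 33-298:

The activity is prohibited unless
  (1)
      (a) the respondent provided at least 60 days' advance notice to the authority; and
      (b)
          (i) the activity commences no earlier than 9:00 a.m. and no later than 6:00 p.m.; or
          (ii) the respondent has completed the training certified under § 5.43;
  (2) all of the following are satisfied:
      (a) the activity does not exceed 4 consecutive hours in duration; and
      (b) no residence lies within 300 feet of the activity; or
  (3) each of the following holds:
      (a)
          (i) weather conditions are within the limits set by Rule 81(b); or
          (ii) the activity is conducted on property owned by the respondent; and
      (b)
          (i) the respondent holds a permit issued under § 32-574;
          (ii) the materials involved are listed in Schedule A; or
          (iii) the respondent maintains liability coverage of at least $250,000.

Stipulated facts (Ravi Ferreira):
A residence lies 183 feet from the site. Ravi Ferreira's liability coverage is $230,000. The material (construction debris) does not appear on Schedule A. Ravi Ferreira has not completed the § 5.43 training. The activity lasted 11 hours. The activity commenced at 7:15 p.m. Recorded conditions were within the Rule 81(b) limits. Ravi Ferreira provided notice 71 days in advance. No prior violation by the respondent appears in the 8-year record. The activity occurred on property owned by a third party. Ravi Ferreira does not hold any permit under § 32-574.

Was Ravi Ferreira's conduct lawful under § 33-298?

No — unlawful.

(a) ≥60 days' notice — holds.
(i) start within hours — fails.
(ii) training certified — not met.
(b): F OR F → false.
(1): T AND F → false.
(a) ≤ 4 hrs duration — fails.
(b) no residence in 300 ft — not satisfied.
(2): F AND F → false.
(i) weather ok — satisfied.
(ii) own property — not satisfied.
So (a) is satisfied (T OR F).
(i) holds permit — not met.
(ii) Schedule A material — not met.
(iii) coverage ≥ $250,000 — fails.
So (b) is not satisfied (F OR F OR F).
(3): T AND F → false.
Overall = F OR F OR F = false.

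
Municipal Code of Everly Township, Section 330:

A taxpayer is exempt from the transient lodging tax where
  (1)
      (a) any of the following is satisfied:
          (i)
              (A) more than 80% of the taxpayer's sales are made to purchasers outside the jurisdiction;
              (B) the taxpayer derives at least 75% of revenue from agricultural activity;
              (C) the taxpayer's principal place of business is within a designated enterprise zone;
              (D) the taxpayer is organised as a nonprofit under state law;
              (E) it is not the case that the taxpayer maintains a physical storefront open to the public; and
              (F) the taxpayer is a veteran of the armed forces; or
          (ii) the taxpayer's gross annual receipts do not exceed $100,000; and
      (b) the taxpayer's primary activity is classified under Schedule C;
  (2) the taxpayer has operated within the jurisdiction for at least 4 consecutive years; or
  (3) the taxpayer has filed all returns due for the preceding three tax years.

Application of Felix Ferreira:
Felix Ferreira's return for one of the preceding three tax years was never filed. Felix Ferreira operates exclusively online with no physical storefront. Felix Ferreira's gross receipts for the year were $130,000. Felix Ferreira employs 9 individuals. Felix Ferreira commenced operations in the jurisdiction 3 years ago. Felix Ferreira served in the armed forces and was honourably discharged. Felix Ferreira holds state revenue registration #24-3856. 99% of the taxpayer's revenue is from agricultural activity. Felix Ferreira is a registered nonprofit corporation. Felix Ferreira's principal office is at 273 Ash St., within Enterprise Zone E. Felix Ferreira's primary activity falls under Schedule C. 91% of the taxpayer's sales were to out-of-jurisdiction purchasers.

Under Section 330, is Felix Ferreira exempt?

(A) >80% out-of-jur. sales — met.
(B) ≥75% agricultural — met.
(C) in enterprise zone — satisfied.
(D) nonprofit — satisfied.
(E) not (has storefront) — satisfied.
(F) veteran — met.
So (i) is satisfied (T AND T AND T AND T AND T AND T).
(ii) receipts ≤ $100,000 — not met.
(a) = T OR F = true.
(b) Schedule C activity — met.
So (1) is satisfied (T AND T).
(2) ≥ 4 yrs in jurisdiction — not met.
(3) returns current — fails.
Overall = T OR F OR F = true.

Yes — exempt.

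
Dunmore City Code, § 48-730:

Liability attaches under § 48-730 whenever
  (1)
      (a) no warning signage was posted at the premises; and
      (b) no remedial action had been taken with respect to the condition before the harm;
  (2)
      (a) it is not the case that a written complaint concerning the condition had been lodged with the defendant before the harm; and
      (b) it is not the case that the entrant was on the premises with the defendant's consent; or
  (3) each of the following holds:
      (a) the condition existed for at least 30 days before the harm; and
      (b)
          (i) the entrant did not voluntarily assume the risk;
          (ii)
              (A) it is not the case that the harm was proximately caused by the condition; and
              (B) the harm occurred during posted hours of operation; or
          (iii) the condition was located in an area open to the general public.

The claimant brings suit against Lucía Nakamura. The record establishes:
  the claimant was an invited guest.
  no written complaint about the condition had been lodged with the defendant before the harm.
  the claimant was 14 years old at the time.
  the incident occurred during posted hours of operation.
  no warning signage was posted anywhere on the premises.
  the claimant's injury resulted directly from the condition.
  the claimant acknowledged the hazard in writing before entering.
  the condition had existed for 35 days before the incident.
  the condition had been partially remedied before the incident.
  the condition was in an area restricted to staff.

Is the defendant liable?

(a) no signage posted — holds.
(b) no remedial action — not met.
(1) = T AND F = false.
(a) not (complaint lodged) — met.
(b) not (consent to enter) — not met.
(2) = T AND F = false.
(a) condition ≥30 days old — met.
(i) no assumed risk — fails.
(A) not (proximate cause) — not met.
(B) during posted hours — met.
(ii) = F AND T = false.
(iii) public area — fails.
So (b) is not satisfied (F OR F OR F).
So (3) is not satisfied (T AND F).
Overall = F OR F OR F = false.

No — not liable.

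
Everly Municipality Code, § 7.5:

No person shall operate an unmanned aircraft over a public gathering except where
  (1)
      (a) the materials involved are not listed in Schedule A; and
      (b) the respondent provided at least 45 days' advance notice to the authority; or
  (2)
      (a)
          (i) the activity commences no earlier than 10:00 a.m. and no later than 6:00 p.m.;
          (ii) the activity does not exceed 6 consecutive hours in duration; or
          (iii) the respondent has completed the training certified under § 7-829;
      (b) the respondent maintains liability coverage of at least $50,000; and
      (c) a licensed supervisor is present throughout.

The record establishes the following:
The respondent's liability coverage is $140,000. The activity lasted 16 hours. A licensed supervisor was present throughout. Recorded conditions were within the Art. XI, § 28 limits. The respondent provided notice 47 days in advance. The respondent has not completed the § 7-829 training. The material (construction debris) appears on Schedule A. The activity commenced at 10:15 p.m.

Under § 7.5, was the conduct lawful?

No — unlawful.

(a) not (Schedule A material) — not met.
(b) ≥45 days' notice — met.
(1): F AND T → false.
(i) start within hours — not satisfied.
(ii) ≤ 6 hrs duration — not satisfied.
(iii) training certified — fails.
(a): F OR F OR F → false.
(b) coverage ≥ $50,000 — met.
(c) supervisor present — holds.
(2): F AND T AND T → false.
So Overall is not satisfied (F OR F).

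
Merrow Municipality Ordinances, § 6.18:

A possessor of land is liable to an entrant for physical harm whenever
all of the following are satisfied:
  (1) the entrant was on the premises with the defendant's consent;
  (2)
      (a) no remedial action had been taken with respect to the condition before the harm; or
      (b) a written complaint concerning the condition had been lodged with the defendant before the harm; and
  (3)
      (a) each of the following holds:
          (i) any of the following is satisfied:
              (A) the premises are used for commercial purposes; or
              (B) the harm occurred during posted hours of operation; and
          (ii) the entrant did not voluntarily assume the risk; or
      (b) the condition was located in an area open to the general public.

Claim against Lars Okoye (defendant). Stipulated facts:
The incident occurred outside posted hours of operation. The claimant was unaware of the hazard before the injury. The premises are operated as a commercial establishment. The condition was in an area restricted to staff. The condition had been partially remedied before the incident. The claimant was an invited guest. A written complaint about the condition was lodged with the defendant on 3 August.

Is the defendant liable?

Yes — liable.

(1) consent to enter — satisfied.
(a) no remedial action — not satisfied.
(b) complaint lodged — holds.
(2): F OR T → true.
(A) commercial use — met.
(B) during posted hours — not met.
(i): T OR F → true.
(ii) no assumed risk — met.
(a): T AND T → true.
(b) public area — not met.
So (3) is satisfied (T OR F).
So Overall is satisfied (T AND T AND T).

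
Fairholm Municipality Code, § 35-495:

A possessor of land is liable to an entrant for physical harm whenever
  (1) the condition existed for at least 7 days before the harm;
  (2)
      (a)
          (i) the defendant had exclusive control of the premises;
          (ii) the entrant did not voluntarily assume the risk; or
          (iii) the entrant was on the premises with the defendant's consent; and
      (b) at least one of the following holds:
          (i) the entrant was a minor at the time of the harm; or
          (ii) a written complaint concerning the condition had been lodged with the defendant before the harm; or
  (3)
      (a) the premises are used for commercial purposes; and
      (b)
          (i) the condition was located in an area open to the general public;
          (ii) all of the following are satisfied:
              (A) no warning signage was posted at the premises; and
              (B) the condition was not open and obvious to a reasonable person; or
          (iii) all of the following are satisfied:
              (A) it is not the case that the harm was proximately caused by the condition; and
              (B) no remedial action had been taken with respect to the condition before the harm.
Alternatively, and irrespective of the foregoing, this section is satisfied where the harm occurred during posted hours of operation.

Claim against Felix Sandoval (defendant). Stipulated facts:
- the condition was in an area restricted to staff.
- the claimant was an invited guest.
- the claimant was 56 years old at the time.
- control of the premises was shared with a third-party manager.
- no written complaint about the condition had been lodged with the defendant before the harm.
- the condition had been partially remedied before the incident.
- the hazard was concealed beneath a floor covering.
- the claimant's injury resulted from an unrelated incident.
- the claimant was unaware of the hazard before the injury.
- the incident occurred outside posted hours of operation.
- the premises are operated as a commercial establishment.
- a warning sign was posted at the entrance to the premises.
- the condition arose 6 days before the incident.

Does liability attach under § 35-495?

No — not liable.

(1) condition ≥7 days old — fails.
(i) exclusive control — not met.
(ii) no assumed risk — holds.
(iii) consent to enter — met.
(a) = F OR T OR T = true.
(i) entrant a minor — not satisfied.
(ii) complaint lodged — fails.
(b): F OR F → false.
So (2) is not satisfied (T AND F).
(a) commercial use — holds.
(i) public area — not met.
(A) no signage posted — not satisfied.
(B) not open/obvious — met.
So (ii) is not satisfied (F AND T).
(A) not (proximate cause) — holds.
(B) no remedial action — not met.
(iii): T AND F → false.
So (b) is not satisfied (F OR F OR F).
(3) = T AND F = false.
So Overall is not satisfied (F OR F OR F).
Exception (during posted hours) — not satisfied.
Result: main false OR exception false → false.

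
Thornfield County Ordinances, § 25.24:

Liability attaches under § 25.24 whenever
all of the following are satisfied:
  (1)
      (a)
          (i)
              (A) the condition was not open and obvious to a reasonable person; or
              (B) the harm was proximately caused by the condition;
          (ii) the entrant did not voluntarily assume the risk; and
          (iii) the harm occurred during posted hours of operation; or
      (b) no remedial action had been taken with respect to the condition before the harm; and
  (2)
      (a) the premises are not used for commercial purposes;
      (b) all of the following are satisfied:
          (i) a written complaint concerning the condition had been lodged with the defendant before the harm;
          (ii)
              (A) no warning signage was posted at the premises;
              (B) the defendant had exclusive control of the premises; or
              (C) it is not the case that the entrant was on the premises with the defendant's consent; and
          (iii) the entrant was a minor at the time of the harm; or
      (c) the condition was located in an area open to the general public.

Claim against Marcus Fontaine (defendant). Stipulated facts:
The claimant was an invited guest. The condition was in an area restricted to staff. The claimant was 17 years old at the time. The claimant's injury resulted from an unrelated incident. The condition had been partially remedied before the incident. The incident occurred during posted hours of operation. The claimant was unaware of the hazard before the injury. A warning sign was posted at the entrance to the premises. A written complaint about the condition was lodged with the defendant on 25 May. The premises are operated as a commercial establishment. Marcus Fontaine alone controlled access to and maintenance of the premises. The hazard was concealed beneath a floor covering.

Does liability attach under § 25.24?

Yes — liable.

(A) not open/obvious — satisfied.
(B) proximate cause — fails.
So (i) is satisfied (T OR F).
(ii) no assumed risk — holds.
(iii) during posted hours — met.
So (a) is satisfied (T AND T AND T).
(b) no remedial action — not satisfied.
So (1) is satisfied (T OR F).
(a) not (commercial use) — not satisfied.
(i) complaint lodged — holds.
(A) no signage posted — not met.
(B) exclusive control — holds.
(C) not (consent to enter) — not satisfied.
So (ii) is satisfied (F OR T OR F).
(iii) entrant a minor — holds.
(b): T AND T AND T → true.
(c) public area — not satisfied.
(2) = F OR T OR F = true.
So Overall is satisfied (T AND T).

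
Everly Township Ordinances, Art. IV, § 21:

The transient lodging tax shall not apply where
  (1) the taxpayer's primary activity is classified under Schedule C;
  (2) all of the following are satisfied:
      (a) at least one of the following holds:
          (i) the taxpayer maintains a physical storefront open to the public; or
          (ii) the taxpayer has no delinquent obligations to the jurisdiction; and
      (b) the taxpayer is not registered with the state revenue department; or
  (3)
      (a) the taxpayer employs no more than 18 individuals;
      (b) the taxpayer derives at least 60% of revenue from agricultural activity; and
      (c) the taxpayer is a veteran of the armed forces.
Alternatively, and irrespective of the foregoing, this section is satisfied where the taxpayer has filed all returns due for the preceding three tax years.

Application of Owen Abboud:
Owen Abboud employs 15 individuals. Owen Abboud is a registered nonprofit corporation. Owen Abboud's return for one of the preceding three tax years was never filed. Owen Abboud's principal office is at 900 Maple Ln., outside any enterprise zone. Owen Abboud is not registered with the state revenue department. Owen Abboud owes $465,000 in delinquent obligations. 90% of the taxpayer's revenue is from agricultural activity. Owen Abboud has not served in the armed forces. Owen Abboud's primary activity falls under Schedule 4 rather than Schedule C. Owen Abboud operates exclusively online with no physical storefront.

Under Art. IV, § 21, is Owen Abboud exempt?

No — not exempt.

(1) Schedule C activity — fails.
(i) has storefront — not met.
(ii) no delinquency — not met.
(a): F OR F → false.
(b) not (state-registered) — met.
(2): F AND T → false.
(a) ≤ 18 employees — met.
(b) ≥60% agricultural — holds.
(c) veteran — not satisfied.
(3) = T AND T AND F = false.
So Overall is not satisfied (F OR F OR F).
Exception (returns current) — not satisfied.
Result: main false OR exception false → false.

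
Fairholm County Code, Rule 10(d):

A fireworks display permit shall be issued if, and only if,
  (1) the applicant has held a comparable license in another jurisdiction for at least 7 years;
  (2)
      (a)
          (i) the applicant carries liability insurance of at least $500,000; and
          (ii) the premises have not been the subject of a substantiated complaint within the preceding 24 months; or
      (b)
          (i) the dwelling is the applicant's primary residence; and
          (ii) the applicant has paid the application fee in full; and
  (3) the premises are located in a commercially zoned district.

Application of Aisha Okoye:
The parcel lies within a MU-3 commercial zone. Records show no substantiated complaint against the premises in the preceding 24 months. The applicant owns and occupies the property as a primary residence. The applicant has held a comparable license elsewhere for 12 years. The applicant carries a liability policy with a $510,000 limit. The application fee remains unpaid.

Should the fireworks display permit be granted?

(1) prior license ≥ 7 yr — satisfied.
(i) insurance ≥ $500,000 — met.
(ii) no complaint in 24 mo. — met.
So (a) is satisfied (T AND T).
(i) primary residence — satisfied.
(ii) fee paid — not met.
(b): T AND F → false.
(2): T OR F → true.
(3) commercially zoned — satisfied.
So Overall is satisfied (T AND T AND T).

Yes — granted.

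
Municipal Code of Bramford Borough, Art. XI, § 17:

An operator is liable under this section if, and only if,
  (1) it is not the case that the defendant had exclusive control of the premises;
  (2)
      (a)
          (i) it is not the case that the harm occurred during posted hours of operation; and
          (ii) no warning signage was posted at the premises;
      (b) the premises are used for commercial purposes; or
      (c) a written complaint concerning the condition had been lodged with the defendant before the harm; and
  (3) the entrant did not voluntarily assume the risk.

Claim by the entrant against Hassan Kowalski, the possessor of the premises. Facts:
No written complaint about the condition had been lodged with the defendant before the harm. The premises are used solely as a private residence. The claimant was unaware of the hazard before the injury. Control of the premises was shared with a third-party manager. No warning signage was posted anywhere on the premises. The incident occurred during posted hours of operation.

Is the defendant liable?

(1) not (exclusive control) — holds.
(i) not (during posted hours) — fails.
(ii) no signage posted — met.
(a): F AND T → false.
(b) commercial use — fails.
(c) complaint lodged — fails.
(2): F OR F OR F → false.
(3) no assumed risk — satisfied.
So Overall is not satisfied (T AND F AND T).

No — not liable.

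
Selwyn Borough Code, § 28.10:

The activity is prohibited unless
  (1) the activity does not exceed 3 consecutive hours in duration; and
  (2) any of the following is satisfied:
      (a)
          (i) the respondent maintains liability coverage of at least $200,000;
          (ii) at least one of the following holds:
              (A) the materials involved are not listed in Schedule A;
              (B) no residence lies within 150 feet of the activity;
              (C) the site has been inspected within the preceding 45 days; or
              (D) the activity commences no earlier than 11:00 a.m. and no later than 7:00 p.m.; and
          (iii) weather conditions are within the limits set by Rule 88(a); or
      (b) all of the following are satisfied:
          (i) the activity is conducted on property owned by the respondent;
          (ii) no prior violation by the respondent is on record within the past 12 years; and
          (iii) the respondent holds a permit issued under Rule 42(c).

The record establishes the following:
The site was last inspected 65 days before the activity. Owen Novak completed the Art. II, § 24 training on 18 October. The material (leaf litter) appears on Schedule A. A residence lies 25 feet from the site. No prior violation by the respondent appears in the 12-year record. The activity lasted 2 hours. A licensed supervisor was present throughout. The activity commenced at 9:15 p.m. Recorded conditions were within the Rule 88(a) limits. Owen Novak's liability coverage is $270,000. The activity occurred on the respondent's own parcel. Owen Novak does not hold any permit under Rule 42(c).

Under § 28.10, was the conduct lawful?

No — unlawful.

(1) ≤ 3 hrs duration — satisfied.
(i) coverage ≥ $200,000 — met.
(A) not (Schedule A material) — fails.
(B) no residence in 150 ft — not met.
(C) site inspected — fails.
(D) start within hours — not satisfied.
(ii): F OR F OR F OR F → false.
(iii) weather ok — holds.
(a) = T AND F AND T = false.
(i) own property — met.
(ii) no prior violation — holds.
(iii) holds permit — not satisfied.
So (b) is not satisfied (T AND T AND F).
(2): F OR F → false.
Overall = T AND F = false.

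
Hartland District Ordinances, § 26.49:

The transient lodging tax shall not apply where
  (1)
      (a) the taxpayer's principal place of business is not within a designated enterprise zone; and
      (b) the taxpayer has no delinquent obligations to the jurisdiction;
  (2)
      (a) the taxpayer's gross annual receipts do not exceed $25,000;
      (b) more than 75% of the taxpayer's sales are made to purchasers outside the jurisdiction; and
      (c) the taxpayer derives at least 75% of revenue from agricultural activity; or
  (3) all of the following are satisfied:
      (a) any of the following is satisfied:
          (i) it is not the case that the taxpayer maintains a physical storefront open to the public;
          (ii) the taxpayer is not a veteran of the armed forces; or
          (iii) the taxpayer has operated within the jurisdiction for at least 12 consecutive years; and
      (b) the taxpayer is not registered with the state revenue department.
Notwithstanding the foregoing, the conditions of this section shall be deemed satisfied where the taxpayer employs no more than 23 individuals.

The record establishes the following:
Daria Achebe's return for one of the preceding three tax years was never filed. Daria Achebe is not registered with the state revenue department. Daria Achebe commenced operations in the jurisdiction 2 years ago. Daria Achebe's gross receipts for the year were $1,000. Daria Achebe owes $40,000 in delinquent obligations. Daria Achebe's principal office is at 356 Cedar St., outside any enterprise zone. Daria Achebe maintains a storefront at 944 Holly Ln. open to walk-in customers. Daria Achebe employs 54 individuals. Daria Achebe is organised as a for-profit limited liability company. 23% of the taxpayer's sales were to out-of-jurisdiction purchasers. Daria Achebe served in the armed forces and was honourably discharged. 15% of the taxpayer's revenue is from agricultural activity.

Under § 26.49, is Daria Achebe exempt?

No — not exempt.

(a) not (in enterprise zone) — met.
(b) no delinquency — not satisfied.
(1) = T AND F = false.
(a) receipts ≤ $25,000 — holds.
(b) >75% out-of-jur. sales — not met.
(c) ≥75% agricultural — fails.
(2) = T AND F AND F = false.
(i) not (has storefront) — not satisfied.
(ii) not (veteran) — not met.
(iii) ≥ 12 yrs in jurisdiction — fails.
(a): F OR F OR F → false.
(b) not (state-registered) — met.
(3) = F AND T = false.
Overall = F OR F OR F = false.
Exception (≤ 23 employees) — not satisfied.
Result: main false OR exception false → false.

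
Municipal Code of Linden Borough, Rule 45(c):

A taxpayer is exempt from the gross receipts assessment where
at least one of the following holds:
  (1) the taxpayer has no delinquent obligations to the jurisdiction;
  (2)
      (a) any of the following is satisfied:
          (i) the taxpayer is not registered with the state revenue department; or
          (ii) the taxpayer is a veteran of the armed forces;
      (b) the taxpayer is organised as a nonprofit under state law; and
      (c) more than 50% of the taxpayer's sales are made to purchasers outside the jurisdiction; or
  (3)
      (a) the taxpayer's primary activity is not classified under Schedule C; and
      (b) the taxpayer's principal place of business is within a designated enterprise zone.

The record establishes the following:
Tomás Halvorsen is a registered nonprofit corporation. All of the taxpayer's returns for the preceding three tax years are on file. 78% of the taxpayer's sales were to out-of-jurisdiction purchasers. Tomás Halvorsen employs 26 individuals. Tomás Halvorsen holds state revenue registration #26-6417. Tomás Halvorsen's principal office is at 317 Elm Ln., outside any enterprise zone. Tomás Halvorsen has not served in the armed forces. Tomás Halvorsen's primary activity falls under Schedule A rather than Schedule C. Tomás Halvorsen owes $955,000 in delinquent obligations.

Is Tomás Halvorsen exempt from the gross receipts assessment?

(1) no delinquency — fails.
(i) not (state-registered) — fails.
(ii) veteran — not satisfied.
(a): F OR F → false.
(b) nonprofit — met.
(c) >50% out-of-jur. sales — met.
So (2) is not satisfied (F AND T AND T).
(a) not (Schedule C activity) — met.
(b) in enterprise zone — not satisfied.
(3) = T AND F = false.
Overall: F OR F OR F → false.

No — not exempt.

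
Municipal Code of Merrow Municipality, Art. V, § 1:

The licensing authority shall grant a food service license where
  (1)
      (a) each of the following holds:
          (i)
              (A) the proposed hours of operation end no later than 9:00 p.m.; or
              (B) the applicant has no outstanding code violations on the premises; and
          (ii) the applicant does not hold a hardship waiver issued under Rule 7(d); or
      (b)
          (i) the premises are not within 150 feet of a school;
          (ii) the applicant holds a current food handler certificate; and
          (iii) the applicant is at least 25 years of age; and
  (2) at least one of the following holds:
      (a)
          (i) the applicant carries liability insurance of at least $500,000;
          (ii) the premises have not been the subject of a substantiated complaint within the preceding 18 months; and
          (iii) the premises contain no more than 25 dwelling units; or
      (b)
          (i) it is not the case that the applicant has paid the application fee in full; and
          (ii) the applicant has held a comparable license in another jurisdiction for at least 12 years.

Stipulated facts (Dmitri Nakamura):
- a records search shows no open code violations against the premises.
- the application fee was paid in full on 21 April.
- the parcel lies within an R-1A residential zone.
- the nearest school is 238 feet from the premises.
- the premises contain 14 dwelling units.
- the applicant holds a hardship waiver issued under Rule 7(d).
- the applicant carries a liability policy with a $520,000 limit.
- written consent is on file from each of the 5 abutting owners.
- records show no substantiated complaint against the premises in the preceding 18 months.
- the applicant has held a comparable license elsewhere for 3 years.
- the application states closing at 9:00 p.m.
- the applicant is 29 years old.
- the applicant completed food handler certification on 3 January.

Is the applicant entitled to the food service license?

Yes — granted.

(A) closes by 9 p.m. — satisfied.
(B) no code violations — satisfied.
(i): T OR T → true.
(ii) not (hardship waiver) — fails.
(a) = T AND F = false.
(i) ≥150 ft from school — satisfied.
(ii) food handler cert. — met.
(iii) age ≥ 25 — holds.
(b): T AND T AND T → true.
So (1) is satisfied (F OR T).
(i) insurance ≥ $500,000 — satisfied.
(ii) no complaint in 18 mo. — satisfied.
(iii) ≤ 25 units — met.
(a): T AND T AND T → true.
(i) not (fee paid) — not satisfied.
(ii) prior license ≥ 12 yr — not met.
(b): F AND F → false.
(2) = T OR F = true.
Overall: T AND T → true.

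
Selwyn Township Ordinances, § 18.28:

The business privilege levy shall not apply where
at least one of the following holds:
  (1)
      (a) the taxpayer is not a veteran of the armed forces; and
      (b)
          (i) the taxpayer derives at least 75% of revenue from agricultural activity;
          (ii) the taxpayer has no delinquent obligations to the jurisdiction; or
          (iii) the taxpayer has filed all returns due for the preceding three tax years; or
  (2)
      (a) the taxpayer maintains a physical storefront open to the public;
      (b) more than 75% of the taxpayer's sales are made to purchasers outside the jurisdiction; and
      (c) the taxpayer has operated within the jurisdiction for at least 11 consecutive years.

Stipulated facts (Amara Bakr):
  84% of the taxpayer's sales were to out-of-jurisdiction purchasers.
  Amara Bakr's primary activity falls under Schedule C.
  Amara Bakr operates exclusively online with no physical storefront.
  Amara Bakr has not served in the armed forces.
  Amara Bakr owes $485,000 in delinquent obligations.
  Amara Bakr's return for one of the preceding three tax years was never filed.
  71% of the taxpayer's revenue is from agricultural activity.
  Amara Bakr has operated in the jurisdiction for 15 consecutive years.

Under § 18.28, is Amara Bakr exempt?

No — not exempt.

(a) not (veteran) — holds.
(i) ≥75% agricultural — fails.
(ii) no delinquency — not satisfied.
(iii) returns current — not satisfied.
So (b) is not satisfied (F OR F OR F).
(1): T AND F → false.
(a) has storefront — not met.
(b) >75% out-of-jur. sales — holds.
(c) ≥ 11 yrs in jurisdiction — met.
(2) = F AND T AND T = false.
Overall: F OR F → false.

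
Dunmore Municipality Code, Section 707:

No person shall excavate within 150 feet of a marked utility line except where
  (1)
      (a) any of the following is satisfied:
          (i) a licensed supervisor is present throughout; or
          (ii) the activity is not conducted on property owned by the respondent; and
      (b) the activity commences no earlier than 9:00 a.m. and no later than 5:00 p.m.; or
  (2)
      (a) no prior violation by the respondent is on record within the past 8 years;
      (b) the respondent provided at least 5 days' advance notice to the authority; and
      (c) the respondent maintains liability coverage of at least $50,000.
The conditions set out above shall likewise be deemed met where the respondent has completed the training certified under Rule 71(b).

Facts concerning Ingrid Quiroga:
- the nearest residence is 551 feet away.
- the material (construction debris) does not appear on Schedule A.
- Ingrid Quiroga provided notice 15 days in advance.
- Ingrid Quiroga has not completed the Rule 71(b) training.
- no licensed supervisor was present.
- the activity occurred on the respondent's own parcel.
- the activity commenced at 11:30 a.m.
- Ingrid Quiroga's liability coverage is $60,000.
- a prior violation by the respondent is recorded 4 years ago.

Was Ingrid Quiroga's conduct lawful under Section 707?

(i) supervisor present — not satisfied.
(ii) not (own property) — not met.
So (a) is not satisfied (F OR F).
(b) start within hours — met.
(1) = F AND T = false.
(a) no prior violation — fails.
(b) ≥5 days' notice — satisfied.
(c) coverage ≥ $50,000 — satisfied.
(2): F AND T AND T → false.
Overall: F OR F → false.
Exception (training certified) — not satisfied.
Result: main false OR exception false → false.

No — unlawful.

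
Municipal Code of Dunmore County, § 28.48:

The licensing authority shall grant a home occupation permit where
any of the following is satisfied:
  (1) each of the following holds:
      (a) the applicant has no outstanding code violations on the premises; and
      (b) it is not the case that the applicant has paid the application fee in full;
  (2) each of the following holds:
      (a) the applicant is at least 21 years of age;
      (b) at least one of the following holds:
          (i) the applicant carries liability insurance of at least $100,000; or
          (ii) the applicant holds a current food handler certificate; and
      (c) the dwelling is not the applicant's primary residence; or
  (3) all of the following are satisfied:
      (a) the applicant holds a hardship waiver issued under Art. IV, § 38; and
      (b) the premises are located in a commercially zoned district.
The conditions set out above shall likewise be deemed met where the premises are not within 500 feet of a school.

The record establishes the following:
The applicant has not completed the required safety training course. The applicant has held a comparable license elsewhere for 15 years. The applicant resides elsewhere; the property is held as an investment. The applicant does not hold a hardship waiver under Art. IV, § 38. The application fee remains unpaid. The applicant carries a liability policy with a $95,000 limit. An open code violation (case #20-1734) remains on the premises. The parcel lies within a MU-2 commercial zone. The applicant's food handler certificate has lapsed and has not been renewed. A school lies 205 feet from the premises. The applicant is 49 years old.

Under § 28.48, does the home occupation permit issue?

No — denied.

(a) no code violations — fails.
(b) not (fee paid) — met.
(1) = F AND T = false.
(a) age ≥ 21 — holds.
(i) insurance ≥ $100,000 — not met.
(ii) food handler cert. — not met.
(b): F OR F → false.
(c) not (primary residence) — met.
(2) = T AND F AND T = false.
(a) hardship waiver — not satisfied.
(b) commercially zoned — met.
(3) = F AND T = false.
Overall = F OR F OR F = false.
Exception (≥500 ft from school) — not satisfied.
Result: main false OR exception false → false.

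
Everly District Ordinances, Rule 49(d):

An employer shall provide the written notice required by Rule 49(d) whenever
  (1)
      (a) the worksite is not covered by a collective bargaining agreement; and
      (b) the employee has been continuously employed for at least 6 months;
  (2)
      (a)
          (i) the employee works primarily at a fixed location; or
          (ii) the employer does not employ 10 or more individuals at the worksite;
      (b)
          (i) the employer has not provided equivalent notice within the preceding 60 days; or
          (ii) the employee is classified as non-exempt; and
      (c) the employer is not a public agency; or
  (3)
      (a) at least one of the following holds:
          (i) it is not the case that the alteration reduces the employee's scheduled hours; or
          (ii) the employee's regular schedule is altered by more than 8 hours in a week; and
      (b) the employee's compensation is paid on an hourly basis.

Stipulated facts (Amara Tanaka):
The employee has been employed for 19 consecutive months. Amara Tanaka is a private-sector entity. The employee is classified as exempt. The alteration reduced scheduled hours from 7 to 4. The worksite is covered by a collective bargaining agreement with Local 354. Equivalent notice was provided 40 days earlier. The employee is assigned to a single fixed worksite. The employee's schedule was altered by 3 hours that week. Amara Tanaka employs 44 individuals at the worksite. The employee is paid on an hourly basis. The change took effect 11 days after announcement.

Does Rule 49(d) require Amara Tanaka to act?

No — not required.

(a) no CBA — not satisfied.
(b) tenure ≥ 6 mo. — holds.
(1) = F AND T = false.
(i) fixed location — met.
(ii) not (≥ 10 at site) — not satisfied.
(a) = T OR F = true.
(i) no recent notice — fails.
(ii) non-exempt — fails.
(b): F OR F → false.
(c) not (public agency) — met.
(2) = T AND F AND T = false.
(i) not (hours reduced) — fails.
(ii) schedule shift > 8h — fails.
(a) = F OR F = false.
(b) hourly-paid — holds.
(3) = F AND T = false.
Overall: F OR F OR F → false.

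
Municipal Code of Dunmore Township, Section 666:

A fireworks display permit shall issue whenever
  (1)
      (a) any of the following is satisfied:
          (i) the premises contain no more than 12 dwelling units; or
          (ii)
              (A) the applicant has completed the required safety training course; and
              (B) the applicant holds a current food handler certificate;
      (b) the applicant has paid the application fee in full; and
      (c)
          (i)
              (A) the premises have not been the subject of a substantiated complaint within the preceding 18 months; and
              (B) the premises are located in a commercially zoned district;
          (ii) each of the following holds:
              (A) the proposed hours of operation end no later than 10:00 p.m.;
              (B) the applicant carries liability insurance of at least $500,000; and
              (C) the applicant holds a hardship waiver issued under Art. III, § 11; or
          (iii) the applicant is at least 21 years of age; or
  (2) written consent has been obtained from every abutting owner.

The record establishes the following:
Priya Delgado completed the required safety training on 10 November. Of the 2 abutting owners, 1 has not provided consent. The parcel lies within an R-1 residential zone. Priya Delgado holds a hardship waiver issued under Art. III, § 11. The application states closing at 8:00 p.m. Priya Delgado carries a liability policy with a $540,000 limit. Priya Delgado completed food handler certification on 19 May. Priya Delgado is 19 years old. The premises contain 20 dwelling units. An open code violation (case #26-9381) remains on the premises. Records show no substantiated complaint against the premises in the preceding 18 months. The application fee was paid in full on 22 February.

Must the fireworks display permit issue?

(i) ≤ 12 units — fails.
(A) safety training — met.
(B) food handler cert. — met.
So (ii) is satisfied (T AND T).
So (a) is satisfied (F OR T).
(b) fee paid — met.
(A) no complaint in 18 mo. — met.
(B) commercially zoned — not met.
So (i) is not satisfied (T AND F).
(A) closes by 10 p.m. — holds.
(B) insurance ≥ $500,000 — holds.
(C) hardship waiver — holds.
So (ii) is satisfied (T AND T AND T).
(iii) age ≥ 21 — fails.
(c) = F OR T OR F = true.
So (1) is satisfied (T AND T AND T).
(2) all abutters consent — not satisfied.
Overall: T OR F → true.

Yes — granted.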